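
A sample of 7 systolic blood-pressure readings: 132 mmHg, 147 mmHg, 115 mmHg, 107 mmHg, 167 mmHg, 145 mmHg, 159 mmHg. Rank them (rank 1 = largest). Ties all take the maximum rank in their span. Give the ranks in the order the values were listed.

Sorted (descending): 167, 159, 147, 145, 132, 115, 107
No ties — each value takes its position as its rank.

5, 3, 6, 7, 1, 4, 2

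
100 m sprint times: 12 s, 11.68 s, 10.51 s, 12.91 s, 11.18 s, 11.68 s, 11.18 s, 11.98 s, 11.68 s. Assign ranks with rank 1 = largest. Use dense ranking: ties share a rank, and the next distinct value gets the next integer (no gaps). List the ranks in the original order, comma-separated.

Sorted (descending): 12.91, 12, 11.98, 11.68, 11.68, 11.68, 11.18, 11.18, 10.51
The 3 values of 11.68 share dense rank 4.
The 2 values of 11.18 share dense rank 5.
Remaining distinct values take the next consecutive integers.

2, 4, 6, 1, 5, 4, 5, 3, 4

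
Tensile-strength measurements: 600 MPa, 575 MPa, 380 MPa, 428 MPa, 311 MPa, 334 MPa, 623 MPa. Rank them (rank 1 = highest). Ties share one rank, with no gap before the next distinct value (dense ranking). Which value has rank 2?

Sorted (descending): 623, 600, 575, 428, 380, 334, 311
No ties — each value takes its position as its rank.
Rank 2 → value 600.

600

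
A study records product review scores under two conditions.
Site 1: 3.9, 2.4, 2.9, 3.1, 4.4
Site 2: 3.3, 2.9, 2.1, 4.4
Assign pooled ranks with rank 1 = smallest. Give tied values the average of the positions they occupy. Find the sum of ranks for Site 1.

26

Sorted (ascending): 2.1, 2.4, 2.9, 2.9, 3.1, 3.3, 3.9, 4.4, 4.4
The 2 values of 2.9 occupy positions 3–4 → average rank (3+4)/2 = 3.5.
The 2 values of 4.4 occupy positions 8–9 → average rank (8+9)/2 = 8.5.
Site 1 values → pooled ranks: 3.9→7, 2.4→2, 2.9→3.5, 3.1→5, 4.4→8.5
Rank sum = 7 + 2 + 3.5 + 5 + 8.5 = 26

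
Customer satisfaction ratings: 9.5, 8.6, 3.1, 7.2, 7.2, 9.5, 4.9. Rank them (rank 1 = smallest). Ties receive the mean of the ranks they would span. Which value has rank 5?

Sorted (ascending): 3.1, 4.9, 7.2, 7.2, 8.6, 9.5, 9.5
The 2 values of 7.2 occupy positions 3–4 → average rank (3+4)/2 = 3.5.
The 2 values of 9.5 occupy positions 6–7 → average rank (6+7)/2 = 6.5.
Rank 5 → value 8.6.

8.6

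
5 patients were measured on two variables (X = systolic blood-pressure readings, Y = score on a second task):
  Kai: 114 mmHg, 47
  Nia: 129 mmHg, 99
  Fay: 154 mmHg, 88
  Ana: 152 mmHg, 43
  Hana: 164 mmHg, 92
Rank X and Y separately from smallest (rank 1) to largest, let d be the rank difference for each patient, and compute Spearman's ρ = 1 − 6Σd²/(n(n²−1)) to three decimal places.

0.200

Ranks of variable 1: 1, 2, 4, 3, 5
Ranks of variable 2: 2, 5, 3, 1, 4
d = r₁ − r₂: -1, -3, 1, 2, 1
d²: 1, 9, 1, 4, 1; Σd² = 16
ρ = 1 − 6·16/(5·24) = 1 − 96/120 = 0.200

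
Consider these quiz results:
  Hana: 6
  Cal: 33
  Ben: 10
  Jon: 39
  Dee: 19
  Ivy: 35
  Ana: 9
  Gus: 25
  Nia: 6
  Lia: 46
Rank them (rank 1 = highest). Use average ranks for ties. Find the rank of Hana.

9.5

Sorted (descending): 46, 39, 35, 33, 25, 19, 10, 9, 6, 6
The 2 values of 6 occupy positions 9–10 → average rank (9+10)/2 = 9.5.
Hana has value 6 → rank 9.5.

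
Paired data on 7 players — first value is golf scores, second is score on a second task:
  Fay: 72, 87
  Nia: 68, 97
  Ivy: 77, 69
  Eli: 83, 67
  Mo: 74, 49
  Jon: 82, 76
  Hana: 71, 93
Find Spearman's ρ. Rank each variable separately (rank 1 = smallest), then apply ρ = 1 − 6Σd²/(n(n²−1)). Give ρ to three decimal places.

Ranks of variable 1: 3, 1, 5, 7, 4, 6, 2
Ranks of variable 2: 5, 7, 3, 2, 1, 4, 6
d = r₁ − r₂: -2, -6, 2, 5, 3, 2, -4
d²: 4, 36, 4, 25, 9, 4, 16; Σd² = 98
ρ = 1 − 6·98/(7·48) = 1 − 588/336 = -0.750

-0.750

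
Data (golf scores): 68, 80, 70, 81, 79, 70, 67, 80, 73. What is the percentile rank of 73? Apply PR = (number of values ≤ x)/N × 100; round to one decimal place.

55.6

N = 9.
Strictly below 73: 4. Equal to 73: 1.
PR = 5/9 × 100 = 55.6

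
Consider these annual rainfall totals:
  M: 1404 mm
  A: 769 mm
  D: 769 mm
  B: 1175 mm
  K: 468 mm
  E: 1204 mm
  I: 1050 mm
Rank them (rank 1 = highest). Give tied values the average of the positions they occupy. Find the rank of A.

Sorted (descending): 1404, 1204, 1175, 1050, 769, 769, 468
The 2 values of 769 occupy positions 5–6 → average rank (5+6)/2 = 5.5.
A has value 769 mm → rank 5.5.

5.5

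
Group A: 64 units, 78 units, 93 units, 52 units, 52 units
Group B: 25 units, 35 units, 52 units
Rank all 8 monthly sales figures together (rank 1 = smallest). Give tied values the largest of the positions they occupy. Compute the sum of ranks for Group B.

Sorted (ascending): 25, 35, 52, 52, 52, 64, 78, 93
The 3 values of 52 occupy positions 3–5 → each gets rank 5.
Group B values → pooled ranks: 25→1, 35→2, 52→5
Rank sum = 1 + 2 + 5 = 8

8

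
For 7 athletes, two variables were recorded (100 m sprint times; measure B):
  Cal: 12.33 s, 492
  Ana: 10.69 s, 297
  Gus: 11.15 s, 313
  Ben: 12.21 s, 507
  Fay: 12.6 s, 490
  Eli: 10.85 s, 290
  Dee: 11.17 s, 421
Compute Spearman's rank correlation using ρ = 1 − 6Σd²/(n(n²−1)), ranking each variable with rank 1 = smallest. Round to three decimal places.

Ranks of variable 1: 6, 1, 3, 5, 7, 2, 4
Ranks of variable 2: 6, 2, 3, 7, 5, 1, 4
d = r₁ − r₂: 0, -1, 0, -2, 2, 1, 0
d²: 0, 1, 0, 4, 4, 1, 0; Σd² = 10
ρ = 1 − 6·10/(7·48) = 1 − 60/336 = 0.821

0.821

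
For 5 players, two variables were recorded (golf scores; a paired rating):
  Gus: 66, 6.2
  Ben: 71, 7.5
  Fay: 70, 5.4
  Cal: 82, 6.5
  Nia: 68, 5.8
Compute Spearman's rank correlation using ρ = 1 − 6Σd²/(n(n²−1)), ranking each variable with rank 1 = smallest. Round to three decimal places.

Ranks of variable 1: 1, 4, 3, 5, 2
Ranks of variable 2: 3, 5, 1, 4, 2
d = r₁ − r₂: -2, -1, 2, 1, 0
d²: 4, 1, 4, 1, 0; Σd² = 10
ρ = 1 − 6·10/(5·24) = 1 − 60/120 = 0.500

0.500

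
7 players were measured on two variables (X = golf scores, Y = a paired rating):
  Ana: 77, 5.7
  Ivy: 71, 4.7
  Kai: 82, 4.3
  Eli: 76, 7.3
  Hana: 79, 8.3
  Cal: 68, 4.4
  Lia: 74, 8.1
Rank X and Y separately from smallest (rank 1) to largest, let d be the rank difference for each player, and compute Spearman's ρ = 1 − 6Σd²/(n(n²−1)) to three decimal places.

0.107

Ranks of variable 1: 5, 2, 7, 4, 6, 1, 3
Ranks of variable 2: 4, 3, 1, 5, 7, 2, 6
d = r₁ − r₂: 1, -1, 6, -1, -1, -1, -3
d²: 1, 1, 36, 1, 1, 1, 9; Σd² = 50
ρ = 1 − 6·50/(7·48) = 1 − 300/336 = 0.107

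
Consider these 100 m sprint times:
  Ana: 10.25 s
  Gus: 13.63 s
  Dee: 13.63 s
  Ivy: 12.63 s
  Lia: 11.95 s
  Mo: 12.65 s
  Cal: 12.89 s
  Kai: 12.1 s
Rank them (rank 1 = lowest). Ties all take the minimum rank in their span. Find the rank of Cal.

Sorted (ascending): 10.25, 11.95, 12.1, 12.63, 12.65, 12.89, 13.63, 13.63
The 2 values of 13.63 occupy positions 7–8 → each gets rank 7.
Cal has value 12.89 s → rank 6.

6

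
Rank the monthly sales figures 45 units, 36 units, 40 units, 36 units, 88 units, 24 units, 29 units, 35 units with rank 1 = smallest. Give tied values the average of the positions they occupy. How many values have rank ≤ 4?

Sorted (ascending): 24, 29, 35, 36, 36, 40, 45, 88
The 2 values of 36 occupy positions 4–5 → average rank (4+5)/2 = 4.5.
Ranks ≤ 4: {1, 2, 3} → 3 values.

3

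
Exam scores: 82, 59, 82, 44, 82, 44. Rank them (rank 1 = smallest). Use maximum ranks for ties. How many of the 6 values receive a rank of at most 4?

Sorted (ascending): 44, 44, 59, 82, 82, 82
The 2 values of 44 occupy positions 1–2 → each gets rank 2.
The 3 values of 82 occupy positions 4–6 → each gets rank 6.
Ranks ≤ 4: {2, 2, 3} → 3 values.

3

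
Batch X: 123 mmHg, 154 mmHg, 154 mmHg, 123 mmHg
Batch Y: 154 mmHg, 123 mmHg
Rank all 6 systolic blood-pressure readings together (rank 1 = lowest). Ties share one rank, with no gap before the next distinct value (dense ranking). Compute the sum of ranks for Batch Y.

3

Sorted (ascending): 123, 123, 123, 154, 154, 154
The 3 values of 123 share dense rank 1.
The 3 values of 154 share dense rank 2.
Batch Y values → pooled ranks: 154→2, 123→1
Rank sum = 2 + 1 = 3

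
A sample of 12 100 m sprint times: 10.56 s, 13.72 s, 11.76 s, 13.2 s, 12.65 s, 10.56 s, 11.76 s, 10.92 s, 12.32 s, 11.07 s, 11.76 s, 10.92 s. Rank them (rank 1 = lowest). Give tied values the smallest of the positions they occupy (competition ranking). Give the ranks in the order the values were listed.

Sorted (ascending): 10.56, 10.56, 10.92, 10.92, 11.07, 11.76, 11.76, 11.76, 12.32, 12.65, 13.2, 13.72
The 2 values of 10.56 occupy positions 1–2 → each gets rank 1.
The 2 values of 10.92 occupy positions 3–4 → each gets rank 3.
The 3 values of 11.76 occupy positions 6–8 → each gets rank 6.

1, 12, 6, 11, 10, 1, 6, 3, 9, 5, 6, 3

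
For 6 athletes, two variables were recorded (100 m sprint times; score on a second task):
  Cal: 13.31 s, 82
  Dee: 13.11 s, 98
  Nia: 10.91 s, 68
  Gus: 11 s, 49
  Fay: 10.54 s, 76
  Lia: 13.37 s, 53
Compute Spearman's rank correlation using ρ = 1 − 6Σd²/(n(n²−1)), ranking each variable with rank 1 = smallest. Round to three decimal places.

0.029

Ranks of variable 1: 5, 4, 2, 3, 1, 6
Ranks of variable 2: 5, 6, 3, 1, 4, 2
d = r₁ − r₂: 0, -2, -1, 2, -3, 4
d²: 0, 4, 1, 4, 9, 16; Σd² = 34
ρ = 1 − 6·34/(6·35) = 1 − 204/210 = 0.029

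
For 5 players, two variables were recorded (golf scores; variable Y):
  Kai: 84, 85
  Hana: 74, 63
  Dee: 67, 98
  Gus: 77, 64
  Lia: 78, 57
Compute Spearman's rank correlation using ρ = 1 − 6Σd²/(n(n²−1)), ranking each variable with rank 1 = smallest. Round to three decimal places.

-0.300

Ranks of variable 1: 5, 2, 1, 3, 4
Ranks of variable 2: 4, 2, 5, 3, 1
d = r₁ − r₂: 1, 0, -4, 0, 3
d²: 1, 0, 16, 0, 9; Σd² = 26
ρ = 1 − 6·26/(5·24) = 1 − 156/120 = -0.300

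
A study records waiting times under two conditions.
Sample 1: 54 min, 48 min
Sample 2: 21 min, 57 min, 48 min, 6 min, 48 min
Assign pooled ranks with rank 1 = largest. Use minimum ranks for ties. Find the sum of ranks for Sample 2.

Sorted (descending): 57, 54, 48, 48, 48, 21, 6
The 3 values of 48 occupy positions 3–5 → each gets rank 3.
Sample 2 values → pooled ranks: 21→6, 57→1, 48→3, 6→7, 48→3
Rank sum = 6 + 1 + 3 + 7 + 3 = 20

20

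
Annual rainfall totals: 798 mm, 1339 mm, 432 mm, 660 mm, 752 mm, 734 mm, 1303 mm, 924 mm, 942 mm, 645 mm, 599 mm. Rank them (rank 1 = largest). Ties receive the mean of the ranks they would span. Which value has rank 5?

798

Sorted (descending): 1339, 1303, 942, 924, 798, 752, 734, 660, 645, 599, 432
No ties — each value takes its position as its rank.
Rank 5 → value 798.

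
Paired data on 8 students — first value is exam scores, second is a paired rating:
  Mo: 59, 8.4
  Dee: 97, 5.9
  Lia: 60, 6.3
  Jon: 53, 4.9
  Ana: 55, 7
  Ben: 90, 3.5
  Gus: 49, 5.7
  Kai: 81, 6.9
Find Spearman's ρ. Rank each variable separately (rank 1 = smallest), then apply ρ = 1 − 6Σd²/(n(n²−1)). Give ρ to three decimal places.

Ranks of variable 1: 4, 8, 5, 2, 3, 7, 1, 6
Ranks of variable 2: 8, 4, 5, 2, 7, 1, 3, 6
d = r₁ − r₂: -4, 4, 0, 0, -4, 6, -2, 0
d²: 16, 16, 0, 0, 16, 36, 4, 0; Σd² = 88
ρ = 1 − 6·88/(8·63) = 1 − 528/504 = -0.048

-0.048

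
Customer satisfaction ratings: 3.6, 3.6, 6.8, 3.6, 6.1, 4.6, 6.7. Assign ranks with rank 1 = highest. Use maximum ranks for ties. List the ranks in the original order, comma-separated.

7, 7, 1, 7, 3, 4, 2

Sorted (descending): 6.8, 6.7, 6.1, 4.6, 3.6, 3.6, 3.6
The 3 values of 3.6 occupy positions 5–7 → each gets rank 7.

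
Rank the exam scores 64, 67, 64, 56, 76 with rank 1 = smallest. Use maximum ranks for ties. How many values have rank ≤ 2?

1

Sorted (ascending): 56, 64, 64, 67, 76
The 2 values of 64 occupy positions 2–3 → each gets rank 3.
Ranks ≤ 2: {1} → 1 value.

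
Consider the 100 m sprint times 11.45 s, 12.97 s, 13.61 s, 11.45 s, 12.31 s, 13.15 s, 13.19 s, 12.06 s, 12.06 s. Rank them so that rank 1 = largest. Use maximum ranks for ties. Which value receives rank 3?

Sorted (descending): 13.61, 13.19, 13.15, 12.97, 12.31, 12.06, 12.06, 11.45, 11.45
The 2 values of 12.06 occupy positions 6–7 → each gets rank 7.
The 2 values of 11.45 occupy positions 8–9 → each gets rank 9.
Rank 3 → value 13.15.

13.15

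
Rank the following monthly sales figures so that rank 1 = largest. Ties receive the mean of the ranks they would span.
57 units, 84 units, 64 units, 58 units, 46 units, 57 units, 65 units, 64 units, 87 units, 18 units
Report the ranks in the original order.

7.5, 2, 4.5, 6, 9, 7.5, 3, 4.5, 1, 10

Sorted (descending): 87, 84, 65, 64, 64, 58, 57, 57, 46, 18
The 2 values of 64 occupy positions 4–5 → average rank (4+5)/2 = 4.5.
The 2 values of 57 occupy positions 7–8 → average rank (7+8)/2 = 7.5.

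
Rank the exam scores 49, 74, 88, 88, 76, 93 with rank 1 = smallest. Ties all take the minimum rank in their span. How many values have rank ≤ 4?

5

Sorted (ascending): 49, 74, 76, 88, 88, 93
The 2 values of 88 occupy positions 4–5 → each gets rank 4.
Ranks ≤ 4: {1, 2, 3, 4, 4} → 5 values.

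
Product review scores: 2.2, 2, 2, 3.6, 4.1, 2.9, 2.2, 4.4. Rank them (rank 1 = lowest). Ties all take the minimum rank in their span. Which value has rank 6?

3.6

Sorted (ascending): 2, 2, 2.2, 2.2, 2.9, 3.6, 4.1, 4.4
The 2 values of 2 occupy positions 1–2 → each gets rank 1.
The 2 values of 2.2 occupy positions 3–4 → each gets rank 3.
Rank 6 → value 3.6.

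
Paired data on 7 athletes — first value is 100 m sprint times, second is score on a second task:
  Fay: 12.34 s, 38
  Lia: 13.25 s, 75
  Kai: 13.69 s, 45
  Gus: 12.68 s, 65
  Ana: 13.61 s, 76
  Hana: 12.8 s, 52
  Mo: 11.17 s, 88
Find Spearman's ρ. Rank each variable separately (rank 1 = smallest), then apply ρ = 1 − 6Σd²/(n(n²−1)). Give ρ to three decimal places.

-0.143

Ranks of variable 1: 2, 5, 7, 3, 6, 4, 1
Ranks of variable 2: 1, 5, 2, 4, 6, 3, 7
d = r₁ − r₂: 1, 0, 5, -1, 0, 1, -6
d²: 1, 0, 25, 1, 0, 1, 36; Σd² = 64
ρ = 1 − 6·64/(7·48) = 1 − 384/336 = -0.143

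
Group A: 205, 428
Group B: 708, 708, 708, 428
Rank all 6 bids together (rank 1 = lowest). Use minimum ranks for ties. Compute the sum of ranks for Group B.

14

Sorted (ascending): 205, 428, 428, 708, 708, 708
The 2 values of 428 occupy positions 2–3 → each gets rank 2.
The 3 values of 708 occupy positions 4–6 → each gets rank 4.
Group B values → pooled ranks: 708→4, 708→4, 708→4, 428→2
Rank sum = 4 + 4 + 4 + 2 = 14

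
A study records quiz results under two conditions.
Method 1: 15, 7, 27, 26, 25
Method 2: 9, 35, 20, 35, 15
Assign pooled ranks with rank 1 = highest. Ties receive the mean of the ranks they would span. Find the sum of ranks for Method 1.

Sorted (descending): 35, 35, 27, 26, 25, 20, 15, 15, 9, 7
The 2 values of 35 occupy positions 1–2 → average rank (1+2)/2 = 1.5.
The 2 values of 15 occupy positions 7–8 → average rank (7+8)/2 = 7.5.
Method 1 values → pooled ranks: 15→7.5, 7→10, 27→3, 26→4, 25→5
Rank sum = 7.5 + 10 + 3 + 4 + 5 = 29.5

29.5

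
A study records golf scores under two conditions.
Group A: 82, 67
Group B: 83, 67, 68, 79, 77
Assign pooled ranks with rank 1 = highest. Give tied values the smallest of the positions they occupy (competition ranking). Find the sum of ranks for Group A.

Sorted (descending): 83, 82, 79, 77, 68, 67, 67
The 2 values of 67 occupy positions 6–7 → each gets rank 6.
Group A values → pooled ranks: 82→2, 67→6
Rank sum = 2 + 6 = 8

8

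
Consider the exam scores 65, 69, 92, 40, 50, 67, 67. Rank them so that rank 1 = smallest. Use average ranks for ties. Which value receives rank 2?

50

Sorted (ascending): 40, 50, 65, 67, 67, 69, 92
The 2 values of 67 occupy positions 4–5 → average rank (4+5)/2 = 4.5.
Rank 2 → value 50.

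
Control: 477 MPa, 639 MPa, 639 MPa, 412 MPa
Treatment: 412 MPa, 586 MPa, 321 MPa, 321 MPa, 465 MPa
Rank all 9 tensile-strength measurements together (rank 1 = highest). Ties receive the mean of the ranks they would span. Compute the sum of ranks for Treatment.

31.5

Sorted (descending): 639, 639, 586, 477, 465, 412, 412, 321, 321
The 2 values of 639 occupy positions 1–2 → average rank (1+2)/2 = 1.5.
The 2 values of 412 occupy positions 6–7 → average rank (6+7)/2 = 6.5.
The 2 values of 321 occupy positions 8–9 → average rank (8+9)/2 = 8.5.
Treatment values → pooled ranks: 412→6.5, 586→3, 321→8.5, 321→8.5, 465→5
Rank sum = 6.5 + 3 + 8.5 + 8.5 + 5 = 31.5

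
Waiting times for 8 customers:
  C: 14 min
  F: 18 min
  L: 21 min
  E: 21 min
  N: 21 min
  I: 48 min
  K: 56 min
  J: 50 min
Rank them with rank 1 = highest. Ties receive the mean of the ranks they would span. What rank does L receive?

5

Sorted (descending): 56, 50, 48, 21, 21, 21, 18, 14
The 3 values of 21 occupy positions 4–6 → average rank 5.
L has value 21 min → rank 5.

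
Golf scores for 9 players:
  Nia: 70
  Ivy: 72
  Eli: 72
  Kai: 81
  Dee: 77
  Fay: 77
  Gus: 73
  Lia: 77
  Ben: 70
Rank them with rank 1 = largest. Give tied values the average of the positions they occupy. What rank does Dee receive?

Sorted (descending): 81, 77, 77, 77, 73, 72, 72, 70, 70
The 3 values of 77 occupy positions 2–4 → average rank 3.
The 2 values of 72 occupy positions 6–7 → average rank (6+7)/2 = 6.5.
The 2 values of 70 occupy positions 8–9 → average rank (8+9)/2 = 8.5.
Dee has value 77 → rank 3.

3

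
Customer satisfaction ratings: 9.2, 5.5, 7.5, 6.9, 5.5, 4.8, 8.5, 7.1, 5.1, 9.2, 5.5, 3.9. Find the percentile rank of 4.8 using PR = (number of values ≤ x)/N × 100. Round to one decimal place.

16.7

N = 12.
Strictly below 4.8: 1. Equal to 4.8: 1.
PR = 2/12 × 100 = 16.7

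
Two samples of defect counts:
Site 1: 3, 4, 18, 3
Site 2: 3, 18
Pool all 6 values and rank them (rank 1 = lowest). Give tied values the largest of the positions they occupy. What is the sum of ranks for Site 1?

Sorted (ascending): 3, 3, 3, 4, 18, 18
The 3 values of 3 occupy positions 1–3 → each gets rank 3.
The 2 values of 18 occupy positions 5–6 → each gets rank 6.
Site 1 values → pooled ranks: 3→3, 4→4, 18→6, 3→3
Rank sum = 3 + 4 + 6 + 3 = 16

16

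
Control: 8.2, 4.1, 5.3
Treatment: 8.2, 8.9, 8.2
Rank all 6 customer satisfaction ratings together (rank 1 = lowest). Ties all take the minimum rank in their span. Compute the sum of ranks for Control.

Sorted (ascending): 4.1, 5.3, 8.2, 8.2, 8.2, 8.9
The 3 values of 8.2 occupy positions 3–5 → each gets rank 3.
Control values → pooled ranks: 8.2→3, 4.1→1, 5.3→2
Rank sum = 3 + 1 + 2 = 6

6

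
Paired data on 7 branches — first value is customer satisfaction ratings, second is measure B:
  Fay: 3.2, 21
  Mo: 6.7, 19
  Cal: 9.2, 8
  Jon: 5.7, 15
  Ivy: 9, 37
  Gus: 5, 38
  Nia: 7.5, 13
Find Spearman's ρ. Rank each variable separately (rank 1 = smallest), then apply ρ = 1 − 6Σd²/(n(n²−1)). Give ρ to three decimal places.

-0.536

Ranks of variable 1: 1, 4, 7, 3, 6, 2, 5
Ranks of variable 2: 5, 4, 1, 3, 6, 7, 2
d = r₁ − r₂: -4, 0, 6, 0, 0, -5, 3
d²: 16, 0, 36, 0, 0, 25, 9; Σd² = 86
ρ = 1 − 6·86/(7·48) = 1 − 516/336 = -0.536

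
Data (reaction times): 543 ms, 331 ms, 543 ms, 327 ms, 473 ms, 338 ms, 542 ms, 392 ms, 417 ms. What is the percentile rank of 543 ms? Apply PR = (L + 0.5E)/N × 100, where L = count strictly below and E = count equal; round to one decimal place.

88.9

N = 9.
Strictly below 543: 7. Equal to 543: 2.
PR = (7 + 0.5·2)/9 × 100 = 88.9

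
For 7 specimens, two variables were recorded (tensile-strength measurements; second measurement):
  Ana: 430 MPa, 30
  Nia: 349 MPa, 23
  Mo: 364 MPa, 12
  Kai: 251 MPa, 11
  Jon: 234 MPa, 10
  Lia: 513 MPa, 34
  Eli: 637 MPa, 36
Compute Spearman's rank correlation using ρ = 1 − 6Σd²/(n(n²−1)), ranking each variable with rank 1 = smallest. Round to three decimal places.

0.964

Ranks of variable 1: 5, 3, 4, 2, 1, 6, 7
Ranks of variable 2: 5, 4, 3, 2, 1, 6, 7
d = r₁ − r₂: 0, -1, 1, 0, 0, 0, 0
d²: 0, 1, 1, 0, 0, 0, 0; Σd² = 2
ρ = 1 − 6·2/(7·48) = 1 − 12/336 = 0.964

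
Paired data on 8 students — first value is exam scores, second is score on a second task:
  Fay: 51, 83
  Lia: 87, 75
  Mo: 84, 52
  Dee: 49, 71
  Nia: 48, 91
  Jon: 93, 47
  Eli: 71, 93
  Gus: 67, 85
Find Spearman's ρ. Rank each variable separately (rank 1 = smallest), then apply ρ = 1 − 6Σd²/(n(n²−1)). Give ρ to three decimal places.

-0.524

Ranks of variable 1: 3, 7, 6, 2, 1, 8, 5, 4
Ranks of variable 2: 5, 4, 2, 3, 7, 1, 8, 6
d = r₁ − r₂: -2, 3, 4, -1, -6, 7, -3, -2
d²: 4, 9, 16, 1, 36, 49, 9, 4; Σd² = 128
ρ = 1 − 6·128/(8·63) = 1 − 768/504 = -0.524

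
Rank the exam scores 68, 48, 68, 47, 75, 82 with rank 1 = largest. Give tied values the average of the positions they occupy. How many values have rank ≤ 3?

2

Sorted (descending): 82, 75, 68, 68, 48, 47
The 2 values of 68 occupy positions 3–4 → average rank (3+4)/2 = 3.5.
Ranks ≤ 3: {1, 2} → 2 values.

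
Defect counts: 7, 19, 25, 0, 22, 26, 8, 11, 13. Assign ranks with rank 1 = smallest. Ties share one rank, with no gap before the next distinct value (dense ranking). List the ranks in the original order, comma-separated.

Sorted (ascending): 0, 7, 8, 11, 13, 19, 22, 25, 26
No ties — each value takes its position as its rank.

2, 6, 8, 1, 7, 9, 3, 4, 5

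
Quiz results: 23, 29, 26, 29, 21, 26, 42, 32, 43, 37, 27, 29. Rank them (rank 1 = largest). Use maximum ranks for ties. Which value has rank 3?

37

Sorted (descending): 43, 42, 37, 32, 29, 29, 29, 27, 26, 26, 23, 21
The 3 values of 29 occupy positions 5–7 → each gets rank 7.
The 2 values of 26 occupy positions 9–10 → each gets rank 10.
Rank 3 → value 37.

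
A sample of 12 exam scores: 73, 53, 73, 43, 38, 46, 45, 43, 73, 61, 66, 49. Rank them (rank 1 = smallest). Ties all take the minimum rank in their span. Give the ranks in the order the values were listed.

Sorted (ascending): 38, 43, 43, 45, 46, 49, 53, 61, 66, 73, 73, 73
The 2 values of 43 occupy positions 2–3 → each gets rank 2.
The 3 values of 73 occupy positions 10–12 → each gets rank 10.

10, 7, 10, 2, 1, 5, 4, 2, 10, 8, 9, 6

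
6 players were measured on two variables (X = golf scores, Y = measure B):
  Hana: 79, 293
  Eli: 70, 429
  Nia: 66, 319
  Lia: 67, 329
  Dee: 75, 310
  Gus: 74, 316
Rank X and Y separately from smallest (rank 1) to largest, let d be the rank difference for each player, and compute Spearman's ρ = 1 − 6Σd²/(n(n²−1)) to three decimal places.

Ranks of variable 1: 6, 3, 1, 2, 5, 4
Ranks of variable 2: 1, 6, 4, 5, 2, 3
d = r₁ − r₂: 5, -3, -3, -3, 3, 1
d²: 25, 9, 9, 9, 9, 1; Σd² = 62
ρ = 1 − 6·62/(6·35) = 1 − 372/210 = -0.771

-0.771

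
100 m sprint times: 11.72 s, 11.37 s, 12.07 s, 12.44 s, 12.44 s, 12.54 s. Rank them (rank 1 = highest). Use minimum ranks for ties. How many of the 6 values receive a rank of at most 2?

Sorted (descending): 12.54, 12.44, 12.44, 12.07, 11.72, 11.37
The 2 values of 12.44 occupy positions 2–3 → each gets rank 2.
Ranks ≤ 2: {1, 2, 2} → 3 values.

3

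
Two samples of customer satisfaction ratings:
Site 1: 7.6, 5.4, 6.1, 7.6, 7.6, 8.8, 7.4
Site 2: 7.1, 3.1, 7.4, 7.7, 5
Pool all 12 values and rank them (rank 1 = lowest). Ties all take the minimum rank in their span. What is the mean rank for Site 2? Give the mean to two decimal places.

Sorted (ascending): 3.1, 5, 5.4, 6.1, 7.1, 7.4, 7.4, 7.6, 7.6, 7.6, 7.7, 8.8
The 2 values of 7.4 occupy positions 6–7 → each gets rank 6.
The 3 values of 7.6 occupy positions 8–10 → each gets rank 8.
Site 2 values → pooled ranks: 7.1→5, 3.1→1, 7.4→6, 7.7→11, 5→2
Mean rank = (5 + 1 + 6 + 11 + 2) / 5 = 5.00

5.00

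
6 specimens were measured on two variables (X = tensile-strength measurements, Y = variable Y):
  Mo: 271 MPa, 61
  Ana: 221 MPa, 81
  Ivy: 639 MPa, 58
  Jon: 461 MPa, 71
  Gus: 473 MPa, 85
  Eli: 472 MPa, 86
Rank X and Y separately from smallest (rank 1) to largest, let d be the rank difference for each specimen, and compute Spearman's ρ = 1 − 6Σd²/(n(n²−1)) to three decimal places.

-0.086

Ranks of variable 1: 2, 1, 6, 3, 5, 4
Ranks of variable 2: 2, 4, 1, 3, 5, 6
d = r₁ − r₂: 0, -3, 5, 0, 0, -2
d²: 0, 9, 25, 0, 0, 4; Σd² = 38
ρ = 1 − 6·38/(6·35) = 1 − 228/210 = -0.086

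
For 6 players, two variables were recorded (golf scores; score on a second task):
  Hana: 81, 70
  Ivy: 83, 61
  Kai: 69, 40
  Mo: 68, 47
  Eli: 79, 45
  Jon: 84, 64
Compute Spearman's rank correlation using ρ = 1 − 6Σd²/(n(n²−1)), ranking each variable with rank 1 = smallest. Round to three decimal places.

Ranks of variable 1: 4, 5, 2, 1, 3, 6
Ranks of variable 2: 6, 4, 1, 3, 2, 5
d = r₁ − r₂: -2, 1, 1, -2, 1, 1
d²: 4, 1, 1, 4, 1, 1; Σd² = 12
ρ = 1 − 6·12/(6·35) = 1 − 72/210 = 0.657

0.657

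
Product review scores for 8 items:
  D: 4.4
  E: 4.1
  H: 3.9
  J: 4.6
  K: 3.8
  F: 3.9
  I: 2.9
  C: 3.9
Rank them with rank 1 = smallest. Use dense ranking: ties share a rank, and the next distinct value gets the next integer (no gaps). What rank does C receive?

3

Sorted (ascending): 2.9, 3.8, 3.9, 3.9, 3.9, 4.1, 4.4, 4.6
The 3 values of 3.9 share dense rank 3.
Remaining distinct values take the next consecutive integers.
C has value 3.9 → rank 3.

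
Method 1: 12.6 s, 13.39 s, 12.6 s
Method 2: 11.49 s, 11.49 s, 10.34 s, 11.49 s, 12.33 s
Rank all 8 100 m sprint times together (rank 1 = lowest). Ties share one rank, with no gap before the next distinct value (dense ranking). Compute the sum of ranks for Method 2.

10

Sorted (ascending): 10.34, 11.49, 11.49, 11.49, 12.33, 12.6, 12.6, 13.39
The 3 values of 11.49 share dense rank 2.
The 2 values of 12.6 share dense rank 4.
Remaining distinct values take the next consecutive integers.
Method 2 values → pooled ranks: 11.49→2, 11.49→2, 10.34→1, 11.49→2, 12.33→3
Rank sum = 2 + 2 + 1 + 2 + 3 = 10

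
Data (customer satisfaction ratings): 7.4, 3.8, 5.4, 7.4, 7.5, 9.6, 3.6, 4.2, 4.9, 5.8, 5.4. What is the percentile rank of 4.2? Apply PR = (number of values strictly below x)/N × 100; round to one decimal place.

18.2

N = 11.
Strictly below 4.2: 2. Equal to 4.2: 1.
PR = 2/11 × 100 = 18.2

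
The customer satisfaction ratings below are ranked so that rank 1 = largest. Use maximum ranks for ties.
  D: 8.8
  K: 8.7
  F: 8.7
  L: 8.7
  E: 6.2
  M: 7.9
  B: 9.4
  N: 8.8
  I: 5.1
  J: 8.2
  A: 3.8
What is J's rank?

7

Sorted (descending): 9.4, 8.8, 8.8, 8.7, 8.7, 8.7, 8.2, 7.9, 6.2, 5.1, 3.8
The 2 values of 8.8 occupy positions 2–3 → each gets rank 3.
The 3 values of 8.7 occupy positions 4–6 → each gets rank 6.
J has value 8.2 → rank 7.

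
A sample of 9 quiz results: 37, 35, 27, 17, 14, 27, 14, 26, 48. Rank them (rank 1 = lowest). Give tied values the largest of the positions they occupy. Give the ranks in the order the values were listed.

8, 7, 6, 3, 2, 6, 2, 4, 9

Sorted (ascending): 14, 14, 17, 26, 27, 27, 35, 37, 48
The 2 values of 14 occupy positions 1–2 → each gets rank 2.
The 2 values of 27 occupy positions 5–6 → each gets rank 6.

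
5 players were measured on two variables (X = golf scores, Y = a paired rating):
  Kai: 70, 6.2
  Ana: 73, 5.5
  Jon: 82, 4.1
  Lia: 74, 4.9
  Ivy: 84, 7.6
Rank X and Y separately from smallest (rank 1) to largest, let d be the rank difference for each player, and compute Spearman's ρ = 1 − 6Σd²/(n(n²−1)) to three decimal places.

0.000

Ranks of variable 1: 1, 2, 4, 3, 5
Ranks of variable 2: 4, 3, 1, 2, 5
d = r₁ − r₂: -3, -1, 3, 1, 0
d²: 9, 1, 9, 1, 0; Σd² = 20
ρ = 1 − 6·20/(5·24) = 1 − 120/120 = 0.000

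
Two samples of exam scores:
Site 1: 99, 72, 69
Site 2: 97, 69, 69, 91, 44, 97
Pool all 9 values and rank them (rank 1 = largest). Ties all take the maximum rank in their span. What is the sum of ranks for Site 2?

Sorted (descending): 99, 97, 97, 91, 72, 69, 69, 69, 44
The 2 values of 97 occupy positions 2–3 → each gets rank 3.
The 3 values of 69 occupy positions 6–8 → each gets rank 8.
Site 2 values → pooled ranks: 97→3, 69→8, 69→8, 91→4, 44→9, 97→3
Rank sum = 3 + 8 + 8 + 4 + 9 + 3 = 35

35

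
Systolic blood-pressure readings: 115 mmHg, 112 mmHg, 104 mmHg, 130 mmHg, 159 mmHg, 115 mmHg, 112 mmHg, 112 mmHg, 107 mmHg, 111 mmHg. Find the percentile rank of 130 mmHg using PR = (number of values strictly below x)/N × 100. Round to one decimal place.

N = 10.
Strictly below 130: 8. Equal to 130: 1.
PR = 8/10 × 100 = 80.0

80.0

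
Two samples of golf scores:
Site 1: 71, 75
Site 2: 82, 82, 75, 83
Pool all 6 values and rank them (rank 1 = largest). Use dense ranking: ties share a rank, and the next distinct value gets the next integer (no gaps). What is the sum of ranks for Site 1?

7

Sorted (descending): 83, 82, 82, 75, 75, 71
The 2 values of 82 share dense rank 2.
The 2 values of 75 share dense rank 3.
Remaining distinct values take the next consecutive integers.
Site 1 values → pooled ranks: 71→4, 75→3
Rank sum = 4 + 3 = 7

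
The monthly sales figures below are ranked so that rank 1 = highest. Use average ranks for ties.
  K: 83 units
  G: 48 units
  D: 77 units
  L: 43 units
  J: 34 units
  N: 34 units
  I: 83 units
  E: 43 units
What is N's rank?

7.5

Sorted (descending): 83, 83, 77, 48, 43, 43, 34, 34
The 2 values of 83 occupy positions 1–2 → average rank (1+2)/2 = 1.5.
The 2 values of 43 occupy positions 5–6 → average rank (5+6)/2 = 5.5.
The 2 values of 34 occupy positions 7–8 → average rank (7+8)/2 = 7.5.
N has value 34 units → rank 7.5.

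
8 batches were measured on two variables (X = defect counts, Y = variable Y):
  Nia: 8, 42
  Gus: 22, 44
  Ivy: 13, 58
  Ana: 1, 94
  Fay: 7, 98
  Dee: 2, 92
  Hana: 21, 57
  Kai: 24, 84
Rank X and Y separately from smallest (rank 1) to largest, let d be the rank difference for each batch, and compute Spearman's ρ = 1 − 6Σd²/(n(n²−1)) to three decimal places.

Ranks of variable 1: 4, 7, 5, 1, 3, 2, 6, 8
Ranks of variable 2: 1, 2, 4, 7, 8, 6, 3, 5
d = r₁ − r₂: 3, 5, 1, -6, -5, -4, 3, 3
d²: 9, 25, 1, 36, 25, 16, 9, 9; Σd² = 130
ρ = 1 − 6·130/(8·63) = 1 − 780/504 = -0.548

-0.548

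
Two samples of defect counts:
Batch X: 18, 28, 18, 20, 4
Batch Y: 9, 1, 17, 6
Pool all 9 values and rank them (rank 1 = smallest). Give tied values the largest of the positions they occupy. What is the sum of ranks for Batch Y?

Sorted (ascending): 1, 4, 6, 9, 17, 18, 18, 20, 28
The 2 values of 18 occupy positions 6–7 → each gets rank 7.
Batch Y values → pooled ranks: 9→4, 1→1, 17→5, 6→3
Rank sum = 4 + 1 + 5 + 3 = 13

13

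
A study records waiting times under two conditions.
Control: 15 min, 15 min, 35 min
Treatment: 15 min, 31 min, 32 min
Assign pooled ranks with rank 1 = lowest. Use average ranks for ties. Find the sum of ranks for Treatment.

Sorted (ascending): 15, 15, 15, 31, 32, 35
The 3 values of 15 occupy positions 1–3 → average rank 2.
Treatment values → pooled ranks: 15→2, 31→4, 32→5
Rank sum = 2 + 4 + 5 = 11

11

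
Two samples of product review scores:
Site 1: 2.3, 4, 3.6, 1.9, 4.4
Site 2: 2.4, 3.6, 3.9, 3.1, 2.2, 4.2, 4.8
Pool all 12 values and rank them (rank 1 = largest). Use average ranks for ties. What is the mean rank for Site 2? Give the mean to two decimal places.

6.21

Sorted (descending): 4.8, 4.4, 4.2, 4, 3.9, 3.6, 3.6, 3.1, 2.4, 2.3, 2.2, 1.9
The 2 values of 3.6 occupy positions 6–7 → average rank (6+7)/2 = 6.5.
Site 2 values → pooled ranks: 2.4→9, 3.6→6.5, 3.9→5, 3.1→8, 2.2→11, 4.2→3, 4.8→1
Mean rank = (9 + 6.5 + 5 + 8 + 11 + 3 + 1) / 7 = 6.21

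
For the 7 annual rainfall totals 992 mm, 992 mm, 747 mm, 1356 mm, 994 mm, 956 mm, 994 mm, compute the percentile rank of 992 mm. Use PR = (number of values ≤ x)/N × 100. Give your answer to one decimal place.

57.1

N = 7.
Strictly below 992: 2. Equal to 992: 2.
PR = 4/7 × 100 = 57.1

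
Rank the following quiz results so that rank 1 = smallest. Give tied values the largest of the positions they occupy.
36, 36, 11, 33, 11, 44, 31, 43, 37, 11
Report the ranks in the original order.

7, 7, 3, 5, 3, 10, 4, 9, 8, 3

Sorted (ascending): 11, 11, 11, 31, 33, 36, 36, 37, 43, 44
The 3 values of 11 occupy positions 1–3 → each gets rank 3.
The 2 values of 36 occupy positions 6–7 → each gets rank 7.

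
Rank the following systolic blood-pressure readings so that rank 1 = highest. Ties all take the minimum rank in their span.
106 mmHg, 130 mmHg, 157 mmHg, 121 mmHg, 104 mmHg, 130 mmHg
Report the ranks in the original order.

5, 2, 1, 4, 6, 2

Sorted (descending): 157, 130, 130, 121, 106, 104
The 2 values of 130 occupy positions 2–3 → each gets rank 2.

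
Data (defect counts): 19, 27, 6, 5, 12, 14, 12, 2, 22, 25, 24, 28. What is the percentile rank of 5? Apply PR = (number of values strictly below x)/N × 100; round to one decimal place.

8.3

N = 12.
Strictly below 5: 1. Equal to 5: 1.
PR = 1/12 × 100 = 8.3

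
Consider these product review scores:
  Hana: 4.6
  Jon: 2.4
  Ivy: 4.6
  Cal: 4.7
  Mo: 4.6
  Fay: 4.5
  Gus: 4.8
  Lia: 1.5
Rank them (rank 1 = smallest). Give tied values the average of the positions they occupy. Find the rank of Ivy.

Sorted (ascending): 1.5, 2.4, 4.5, 4.6, 4.6, 4.6, 4.7, 4.8
The 3 values of 4.6 occupy positions 4–6 → average rank 5.
Ivy has value 4.6 → rank 5.

5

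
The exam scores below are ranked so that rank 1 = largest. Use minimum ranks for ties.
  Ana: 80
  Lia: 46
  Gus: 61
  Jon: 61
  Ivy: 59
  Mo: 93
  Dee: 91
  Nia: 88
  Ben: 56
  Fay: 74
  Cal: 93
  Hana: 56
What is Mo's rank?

Sorted (descending): 93, 93, 91, 88, 80, 74, 61, 61, 59, 56, 56, 46
The 2 values of 93 occupy positions 1–2 → each gets rank 1.
The 2 values of 61 occupy positions 7–8 → each gets rank 7.
The 2 values of 56 occupy positions 10–11 → each gets rank 10.
Mo has value 93 → rank 1.

1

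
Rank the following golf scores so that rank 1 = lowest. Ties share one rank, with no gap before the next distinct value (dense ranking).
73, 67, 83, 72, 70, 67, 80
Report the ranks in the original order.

Sorted (ascending): 67, 67, 70, 72, 73, 80, 83
The 2 values of 67 share dense rank 1.
Remaining distinct values take the next consecutive integers.

4, 1, 6, 3, 2, 1, 5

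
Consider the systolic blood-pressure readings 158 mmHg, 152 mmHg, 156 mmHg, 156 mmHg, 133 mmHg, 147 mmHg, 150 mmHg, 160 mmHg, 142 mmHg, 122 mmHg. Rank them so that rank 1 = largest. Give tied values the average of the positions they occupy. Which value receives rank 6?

Sorted (descending): 160, 158, 156, 156, 152, 150, 147, 142, 133, 122
The 2 values of 156 occupy positions 3–4 → average rank (3+4)/2 = 3.5.
Rank 6 → value 150.

150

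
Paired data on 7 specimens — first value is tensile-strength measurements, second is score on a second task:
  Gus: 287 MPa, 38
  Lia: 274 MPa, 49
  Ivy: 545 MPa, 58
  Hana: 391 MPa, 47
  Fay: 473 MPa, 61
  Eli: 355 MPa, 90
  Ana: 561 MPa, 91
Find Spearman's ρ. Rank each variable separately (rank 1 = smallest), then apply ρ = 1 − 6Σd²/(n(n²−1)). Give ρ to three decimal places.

Ranks of variable 1: 2, 1, 6, 4, 5, 3, 7
Ranks of variable 2: 1, 3, 4, 2, 5, 6, 7
d = r₁ − r₂: 1, -2, 2, 2, 0, -3, 0
d²: 1, 4, 4, 4, 0, 9, 0; Σd² = 22
ρ = 1 − 6·22/(7·48) = 1 − 132/336 = 0.607

0.607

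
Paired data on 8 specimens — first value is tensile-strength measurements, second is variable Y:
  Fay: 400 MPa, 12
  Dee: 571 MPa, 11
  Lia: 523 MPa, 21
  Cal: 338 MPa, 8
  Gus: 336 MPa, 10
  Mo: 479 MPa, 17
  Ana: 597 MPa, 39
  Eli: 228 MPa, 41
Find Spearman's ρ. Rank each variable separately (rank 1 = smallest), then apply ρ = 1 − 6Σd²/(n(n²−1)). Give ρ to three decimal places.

0.167

Ranks of variable 1: 4, 7, 6, 3, 2, 5, 8, 1
Ranks of variable 2: 4, 3, 6, 1, 2, 5, 7, 8
d = r₁ − r₂: 0, 4, 0, 2, 0, 0, 1, -7
d²: 0, 16, 0, 4, 0, 0, 1, 49; Σd² = 70
ρ = 1 − 6·70/(8·63) = 1 − 420/504 = 0.167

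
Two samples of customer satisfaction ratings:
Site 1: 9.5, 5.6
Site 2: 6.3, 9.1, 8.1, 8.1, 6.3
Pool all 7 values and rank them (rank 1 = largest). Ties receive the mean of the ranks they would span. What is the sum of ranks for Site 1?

Sorted (descending): 9.5, 9.1, 8.1, 8.1, 6.3, 6.3, 5.6
The 2 values of 8.1 occupy positions 3–4 → average rank (3+4)/2 = 3.5.
The 2 values of 6.3 occupy positions 5–6 → average rank (5+6)/2 = 5.5.
Site 1 values → pooled ranks: 9.5→1, 5.6→7
Rank sum = 1 + 7 = 8

8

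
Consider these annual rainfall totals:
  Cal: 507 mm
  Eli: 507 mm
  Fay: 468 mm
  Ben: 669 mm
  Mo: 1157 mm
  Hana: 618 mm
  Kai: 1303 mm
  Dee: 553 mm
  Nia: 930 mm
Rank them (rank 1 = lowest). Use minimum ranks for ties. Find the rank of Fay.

Sorted (ascending): 468, 507, 507, 553, 618, 669, 930, 1157, 1303
The 2 values of 507 occupy positions 2–3 → each gets rank 2.
Fay has value 468 mm → rank 1.

1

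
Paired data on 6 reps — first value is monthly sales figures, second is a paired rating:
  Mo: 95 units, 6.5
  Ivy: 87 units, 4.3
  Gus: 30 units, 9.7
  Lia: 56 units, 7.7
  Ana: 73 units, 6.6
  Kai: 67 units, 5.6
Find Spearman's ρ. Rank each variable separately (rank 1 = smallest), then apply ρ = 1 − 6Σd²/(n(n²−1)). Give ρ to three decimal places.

-0.714

Ranks of variable 1: 6, 5, 1, 2, 4, 3
Ranks of variable 2: 3, 1, 6, 5, 4, 2
d = r₁ − r₂: 3, 4, -5, -3, 0, 1
d²: 9, 16, 25, 9, 0, 1; Σd² = 60
ρ = 1 − 6·60/(6·35) = 1 − 360/210 = -0.714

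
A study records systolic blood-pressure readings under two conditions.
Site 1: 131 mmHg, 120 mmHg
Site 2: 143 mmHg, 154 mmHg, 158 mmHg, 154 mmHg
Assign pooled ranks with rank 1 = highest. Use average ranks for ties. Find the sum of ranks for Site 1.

11

Sorted (descending): 158, 154, 154, 143, 131, 120
The 2 values of 154 occupy positions 2–3 → average rank (2+3)/2 = 2.5.
Site 1 values → pooled ranks: 131→5, 120→6
Rank sum = 5 + 6 = 11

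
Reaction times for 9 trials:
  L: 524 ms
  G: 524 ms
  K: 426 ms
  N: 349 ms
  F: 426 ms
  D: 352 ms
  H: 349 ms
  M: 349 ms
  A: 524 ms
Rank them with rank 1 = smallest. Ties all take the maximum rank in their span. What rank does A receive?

9

Sorted (ascending): 349, 349, 349, 352, 426, 426, 524, 524, 524
The 3 values of 349 occupy positions 1–3 → each gets rank 3.
The 2 values of 426 occupy positions 5–6 → each gets rank 6.
The 3 values of 524 occupy positions 7–9 → each gets rank 9.
A has value 524 ms → rank 9.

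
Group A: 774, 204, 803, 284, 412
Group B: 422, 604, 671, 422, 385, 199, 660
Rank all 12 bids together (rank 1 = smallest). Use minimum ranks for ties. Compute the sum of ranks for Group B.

44

Sorted (ascending): 199, 204, 284, 385, 412, 422, 422, 604, 660, 671, 774, 803
The 2 values of 422 occupy positions 6–7 → each gets rank 6.
Group B values → pooled ranks: 422→6, 604→8, 671→10, 422→6, 385→4, 199→1, 660→9
Rank sum = 6 + 8 + 10 + 6 + 4 + 1 + 9 = 44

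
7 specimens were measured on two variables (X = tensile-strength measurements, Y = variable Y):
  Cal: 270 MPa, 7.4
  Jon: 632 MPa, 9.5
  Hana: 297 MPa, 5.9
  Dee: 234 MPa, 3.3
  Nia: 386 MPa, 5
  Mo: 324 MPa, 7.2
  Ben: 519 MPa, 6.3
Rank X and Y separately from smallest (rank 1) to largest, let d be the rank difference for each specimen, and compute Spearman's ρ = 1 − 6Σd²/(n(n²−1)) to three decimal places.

Ranks of variable 1: 2, 7, 3, 1, 5, 4, 6
Ranks of variable 2: 6, 7, 3, 1, 2, 5, 4
d = r₁ − r₂: -4, 0, 0, 0, 3, -1, 2
d²: 16, 0, 0, 0, 9, 1, 4; Σd² = 30
ρ = 1 − 6·30/(7·48) = 1 − 180/336 = 0.464

0.464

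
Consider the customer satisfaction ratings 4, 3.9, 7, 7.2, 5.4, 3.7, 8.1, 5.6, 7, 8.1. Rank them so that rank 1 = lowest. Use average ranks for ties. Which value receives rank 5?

5.6

Sorted (ascending): 3.7, 3.9, 4, 5.4, 5.6, 7, 7, 7.2, 8.1, 8.1
The 2 values of 7 occupy positions 6–7 → average rank (6+7)/2 = 6.5.
The 2 values of 8.1 occupy positions 9–10 → average rank (9+10)/2 = 9.5.
Rank 5 → value 5.6.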